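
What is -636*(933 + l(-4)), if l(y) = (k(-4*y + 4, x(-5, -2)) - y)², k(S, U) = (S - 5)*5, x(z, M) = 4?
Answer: -4562664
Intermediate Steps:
k(S, U) = -25 + 5*S (k(S, U) = (-5 + S)*5 = -25 + 5*S)
l(y) = (-5 - 21*y)² (l(y) = ((-25 + 5*(-4*y + 4)) - y)² = ((-25 + 5*(4 - 4*y)) - y)² = ((-25 + (20 - 20*y)) - y)² = ((-5 - 20*y) - y)² = (-5 - 21*y)²)
-636*(933 + l(-4)) = -636*(933 + (5 + 21*(-4))²) = -636*(933 + (5 - 84)²) = -636*(933 + (-79)²) = -636*(933 + 6241) = -636*7174 = -4562664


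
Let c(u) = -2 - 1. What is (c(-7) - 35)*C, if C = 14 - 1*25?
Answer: 418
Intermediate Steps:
C = -11 (C = 14 - 25 = -11)
c(u) = -3
(c(-7) - 35)*C = (-3 - 35)*(-11) = -38*(-11) = 418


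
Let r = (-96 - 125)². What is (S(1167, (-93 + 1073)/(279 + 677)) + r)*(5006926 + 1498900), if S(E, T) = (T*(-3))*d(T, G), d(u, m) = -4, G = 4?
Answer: 75961627520614/239 ≈ 3.1783e+11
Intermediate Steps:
r = 48841 (r = (-221)² = 48841)
S(E, T) = 12*T (S(E, T) = (T*(-3))*(-4) = -3*T*(-4) = 12*T)
(S(1167, (-93 + 1073)/(279 + 677)) + r)*(5006926 + 1498900) = (12*((-93 + 1073)/(279 + 677)) + 48841)*(5006926 + 1498900) = (12*(980/956) + 48841)*6505826 = (12*(980*(1/956)) + 48841)*6505826 = (12*(245/239) + 48841)*6505826 = (2940/239 + 48841)*6505826 = (11675939/239)*6505826 = 75961627520614/239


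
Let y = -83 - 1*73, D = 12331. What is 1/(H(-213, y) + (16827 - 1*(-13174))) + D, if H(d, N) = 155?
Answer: 371853637/30156 ≈ 12331.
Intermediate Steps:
y = -156 (y = -83 - 73 = -156)
1/(H(-213, y) + (16827 - 1*(-13174))) + D = 1/(155 + (16827 - 1*(-13174))) + 12331 = 1/(155 + (16827 + 13174)) + 12331 = 1/(155 + 30001) + 12331 = 1/30156 + 12331 = 371853637/30156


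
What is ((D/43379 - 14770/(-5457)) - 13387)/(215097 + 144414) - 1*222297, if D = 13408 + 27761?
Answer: -18918179746360080199/85103157389733 ≈ -2.2230e+5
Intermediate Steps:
D = 41169
((D/43379 - 14770/(-5457)) - 13387)/(215097 + 144414) - 1*222297 = ((41169/43379 - 14770/(-5457)) - 13387)/(215097 + 144414) - 1*222297 = ((41169*(1/43379) - 14770*(-1/5457)) - 13387)/359511 - 222297 = ((41169/43379 + 14770/5457) - 13387)*(1/359511) - 222297 = (865367063/236719203 - 13387)*(1/359511) - 222297 = -3168094603498/236719203*1/359511 - 222297 = -3168094603498/85103157389733 - 222297 = -18918179746360080199/85103157389733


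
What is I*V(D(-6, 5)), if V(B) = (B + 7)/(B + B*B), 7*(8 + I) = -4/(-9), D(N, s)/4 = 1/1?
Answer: -275/63 ≈ -4.3651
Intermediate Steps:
D(N, s) = 4 (D(N, s) = 4/1 = 4*1 = 4)
I = -500/63 (I = -8 + (-4/(-9))/7 = -8 + (-4*(-1/9))/7 = -8 + (1/7)*(4/9) = -8 + 4/63 = -500/63 ≈ -7.9365)
V(B) = (7 + B)/(B + B**2)
I*V(D(-6, 5)) = -500*(7 + 4)/(63*4*(1 + 4)) = -125*11/(63*5) = -500/63*11/20 = -275/63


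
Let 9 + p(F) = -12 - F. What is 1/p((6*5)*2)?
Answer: -1/81 ≈ -0.012346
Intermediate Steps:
p(F) = -21 - F (p(F) = -9 + (-12 - F) = -21 - F)
1/p((6*5)*2) = 1/(-21 - 6*5*2) = 1/(-21 - 30*2) = 1/(-21 - 1*60) = 1/(-21 - 60) = 1/(-81) = -1/81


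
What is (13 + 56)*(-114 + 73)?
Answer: -2829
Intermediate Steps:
(13 + 56)*(-114 + 73) = 69*(-41) = -2829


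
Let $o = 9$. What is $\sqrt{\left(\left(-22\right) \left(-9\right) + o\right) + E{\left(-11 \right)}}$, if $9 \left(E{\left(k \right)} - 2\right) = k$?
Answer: $\frac{\sqrt{1870}}{3} \approx 14.415$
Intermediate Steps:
$E{\left(k \right)} = 2 + \frac{k}{9}$
$\sqrt{\left(\left(-22\right) \left(-9\right) + o\right) + E{\left(-11 \right)}} = \sqrt{\left(\left(-22\right) \left(-9\right) + 9\right) + \left(2 + \frac{1}{9} \left(-11\right)\right)} = \sqrt{\left(198 + 9\right) + \left(2 - \frac{11}{9}\right)} = \sqrt{207 + \frac{7}{9}} = \sqrt{\frac{1870}{9}} = \frac{\sqrt{1870}}{3}$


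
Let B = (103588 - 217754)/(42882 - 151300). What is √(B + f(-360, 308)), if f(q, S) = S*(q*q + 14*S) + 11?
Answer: √121202933565999014/54209 ≈ 6422.2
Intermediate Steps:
f(q, S) = 11 + S*(q² + 14*S) (f(q, S) = S*(q² + 14*S) + 11 = 11 + S*(q² + 14*S))
B = 57083/54209 (B = -114166/(-108418) = -114166*(-1/108418) = 57083/54209 ≈ 1.0530)
√(B + f(-360, 308)) = √(57083/54209 + (11 + 14*308² + 308*(-360)²)) = √(57083/54209 + (11 + 14*94864 + 308*129600)) = √(57083/54209 + (11 + 1328096 + 39916800)) = √(57083/54209 + 41244907) = √(2235845220646/54209) = √121202933565999014/54209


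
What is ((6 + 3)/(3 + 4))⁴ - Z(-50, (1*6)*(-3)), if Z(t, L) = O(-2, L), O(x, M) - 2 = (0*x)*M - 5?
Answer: 13764/2401 ≈ 5.7326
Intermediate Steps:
O(x, M) = -3 (O(x, M) = 2 + ((0*x)*M - 5) = 2 + (0*M - 5) = 2 + (0 - 5) = 2 - 5 = -3)
Z(t, L) = -3
((6 + 3)/(3 + 4))⁴ - Z(-50, (1*6)*(-3)) = ((6 + 3)/(3 + 4))⁴ - 1*(-3) = (9/7)⁴ + 3 = 6561/2401 + 3 = 13764/2401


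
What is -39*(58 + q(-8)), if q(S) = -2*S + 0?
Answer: -2886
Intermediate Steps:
q(S) = -2*S
-39*(58 + q(-8)) = -39*(58 - 2*(-8)) = -39*(58 + 16) = -39*74 = -2886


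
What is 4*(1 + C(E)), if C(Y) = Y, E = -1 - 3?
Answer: -12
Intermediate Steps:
E = -4
4*(1 + C(E)) = 4*(1 - 4) = 4*(-3) = -12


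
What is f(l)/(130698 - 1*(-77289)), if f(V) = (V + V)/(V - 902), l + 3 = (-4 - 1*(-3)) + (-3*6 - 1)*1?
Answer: 46/192387975 ≈ 2.3910e-7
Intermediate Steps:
l = -23 (l = -3 + ((-4 - 1*(-3)) + (-3*6 - 1)*1) = -3 + ((-4 + 3) + (-18 - 1)*1) = -3 + (-1 - 19*1) = -3 + (-1 - 19) = -3 - 20 = -23)
f(V) = 2*V/(-902 + V) (f(V) = (2*V)/(-902 + V) = 2*V/(-902 + V))
f(l)/(130698 - 1*(-77289)) = (2*(-23)/(-902 - 23))/(130698 - 1*(-77289)) = (2*(-23)/(-925))/(130698 + 77289) = (2*(-23)*(-1/925))/207987 = (46/925)*(1/207987) = 46/192387975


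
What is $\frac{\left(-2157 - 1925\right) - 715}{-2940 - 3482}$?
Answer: $\frac{369}{494} \approx 0.74696$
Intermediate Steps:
$\frac{\left(-2157 - 1925\right) - 715}{-2940 - 3482} = \frac{-4082 - 715}{-6422} = \left(-4797\right) \left(- \frac{1}{6422}\right) = \frac{369}{494}$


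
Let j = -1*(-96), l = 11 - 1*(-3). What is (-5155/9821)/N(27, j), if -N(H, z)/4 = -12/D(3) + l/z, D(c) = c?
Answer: -12372/363377 ≈ -0.034047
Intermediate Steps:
l = 14 (l = 11 + 3 = 14)
j = 96
N(H, z) = 16 - 56/z (N(H, z) = -4*(-12/3 + 14/z) = -4*(-12*⅓ + 14/z) = -4*(-4 + 14/z) = 16 - 56/z)
(-5155/9821)/N(27, j) = (-5155/9821)/(16 - 56/96) = (-5155*1/9821)/(16 - 56*1/96) = -5155/(9821*(16 - 7/12)) = -5155/(9821*185/12) = -5155/9821*12/185 = -12372/363377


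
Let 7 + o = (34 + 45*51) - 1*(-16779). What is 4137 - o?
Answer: -14964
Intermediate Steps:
o = 19101 (o = -7 + ((34 + 45*51) - 1*(-16779)) = -7 + ((34 + 2295) + 16779) = -7 + (2329 + 16779) = -7 + 19108 = 19101)
4137 - o = 4137 - 1*19101 = 4137 - 19101 = -14964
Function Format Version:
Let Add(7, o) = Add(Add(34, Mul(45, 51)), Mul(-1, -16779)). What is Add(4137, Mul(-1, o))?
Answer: -14964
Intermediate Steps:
o = 19101 (o = Add(-7, Add(Add(34, Mul(45, 51)), Mul(-1, -16779))) = Add(-7, Add(Add(34, 2295), 16779)) = Add(-7, Add(2329, 16779)) = Add(-7, 19108) = 19101)
Add(4137, Mul(-1, o)) = Add(4137, Mul(-1, 19101)) = Add(4137, -19101) = -14964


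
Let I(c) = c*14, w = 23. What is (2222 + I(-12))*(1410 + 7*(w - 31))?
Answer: 2781116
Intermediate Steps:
I(c) = 14*c
(2222 + I(-12))*(1410 + 7*(w - 31)) = (2222 + 14*(-12))*(1410 + 7*(23 - 31)) = (2222 - 168)*(1410 + 7*(-8)) = 2054*(1410 - 56) = 2054*1354 = 2781116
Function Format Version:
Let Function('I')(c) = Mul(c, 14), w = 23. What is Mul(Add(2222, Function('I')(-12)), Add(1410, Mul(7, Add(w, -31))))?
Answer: 2781116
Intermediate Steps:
Function('I')(c) = Mul(14, c)
Mul(Add(2222, Function('I')(-12)), Add(1410, Mul(7, Add(w, -31)))) = Mul(Add(2222, Mul(14, -12)), Add(1410, Mul(7, Add(23, -31)))) = Mul(Add(2222, -168), Add(1410, Mul(7, -8))) = Mul(2054, Add(1410, -56)) = Mul(2054, 1354) = 2781116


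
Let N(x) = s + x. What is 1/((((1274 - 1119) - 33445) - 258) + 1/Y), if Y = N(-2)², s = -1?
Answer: -9/301931 ≈ -2.9808e-5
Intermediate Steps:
N(x) = -1 + x
Y = 9 (Y = (-1 - 2)² = (-3)² = 9)
1/((((1274 - 1119) - 33445) - 258) + 1/Y) = 1/((((1274 - 1119) - 33445) - 258) + 1/9) = 1/(((155 - 33445) - 258) + ⅑) = 1/((-33290 - 258) + ⅑) = 1/(-33548 + ⅑) = 1/(-301931/9) = -9/301931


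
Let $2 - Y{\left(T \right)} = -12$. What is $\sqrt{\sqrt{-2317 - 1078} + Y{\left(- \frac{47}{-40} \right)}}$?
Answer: $\sqrt{14 + i \sqrt{3395}} \approx 6.0797 + 4.7919 i$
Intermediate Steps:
$Y{\left(T \right)} = 14$ ($Y{\left(T \right)} = 2 - -12 = 2 + 12 = 14$)
$\sqrt{\sqrt{-2317 - 1078} + Y{\left(- \frac{47}{-40} \right)}} = \sqrt{\sqrt{-2317 - 1078} + 14} = \sqrt{\sqrt{-3395} + 14} = \sqrt{i \sqrt{3395} + 14} = \sqrt{14 + i \sqrt{3395}}$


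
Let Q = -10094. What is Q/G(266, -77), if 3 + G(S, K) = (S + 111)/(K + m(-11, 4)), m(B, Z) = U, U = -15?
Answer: 928648/653 ≈ 1422.1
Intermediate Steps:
m(B, Z) = -15
G(S, K) = -3 + (111 + S)/(-15 + K) (G(S, K) = -3 + (S + 111)/(K - 15) = -3 + (111 + S)/(-15 + K))
Q/G(266, -77) = -10094*(-15 - 77)/(156 + 266 - 3*(-77)) = -10094*(-92/(156 + 266 + 231)) = -10094/((-1/92*653)) = -10094/(-653/92) = -10094*(-92/653) = 928648/653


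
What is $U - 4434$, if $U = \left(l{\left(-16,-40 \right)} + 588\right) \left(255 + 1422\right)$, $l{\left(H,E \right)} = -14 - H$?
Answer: $984996$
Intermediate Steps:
$U = 989430$ ($U = \left(\left(-14 - -16\right) + 588\right) \left(255 + 1422\right) = \left(\left(-14 + 16\right) + 588\right) 1677 = \left(2 + 588\right) 1677 = 590 \cdot 1677 = 989430$)
$U - 4434 = 989430 - 4434 = 984996$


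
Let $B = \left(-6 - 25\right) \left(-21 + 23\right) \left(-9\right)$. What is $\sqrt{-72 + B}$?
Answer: $9 \sqrt{6} \approx 22.045$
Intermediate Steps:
$B = 558$ ($B = \left(-31\right) 2 \left(-9\right) = \left(-62\right) \left(-9\right) = 558$)
$\sqrt{-72 + B} = \sqrt{-72 + 558} = \sqrt{486} = 9 \sqrt{6}$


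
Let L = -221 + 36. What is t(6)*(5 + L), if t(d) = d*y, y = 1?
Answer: -1080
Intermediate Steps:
L = -185
t(d) = d (t(d) = d*1 = d)
t(6)*(5 + L) = 6*(5 - 185) = 6*(-180) = -1080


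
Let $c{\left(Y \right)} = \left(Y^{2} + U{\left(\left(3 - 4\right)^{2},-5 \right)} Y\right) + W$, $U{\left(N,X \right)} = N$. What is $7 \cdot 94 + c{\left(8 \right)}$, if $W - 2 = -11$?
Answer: $721$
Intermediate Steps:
$W = -9$ ($W = 2 - 11 = -9$)
$c{\left(Y \right)} = -9 + Y + Y^{2}$ ($c{\left(Y \right)} = \left(Y^{2} + \left(3 - 4\right)^{2} Y\right) - 9 = \left(Y^{2} + \left(-1\right)^{2} Y\right) - 9 = \left(Y^{2} + 1 Y\right) - 9 = \left(Y^{2} + Y\right) - 9 = \left(Y + Y^{2}\right) - 9 = -9 + Y + Y^{2}$)
$7 \cdot 94 + c{\left(8 \right)} = 7 \cdot 94 + \left(-9 + 8 + 8^{2}\right) = 658 + \left(-9 + 8 + 64\right) = 658 + 63 = 721$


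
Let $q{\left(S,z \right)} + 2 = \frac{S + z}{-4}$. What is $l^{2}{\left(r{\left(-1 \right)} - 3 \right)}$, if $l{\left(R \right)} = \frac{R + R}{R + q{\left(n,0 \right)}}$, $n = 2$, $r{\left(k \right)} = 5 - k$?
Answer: $144$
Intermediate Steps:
$q{\left(S,z \right)} = -2 - \frac{S}{4} - \frac{z}{4}$ ($q{\left(S,z \right)} = -2 + \frac{S + z}{-4} = -2 + \left(S + z\right) \left(- \frac{1}{4}\right) = -2 - \left(\frac{S}{4} + \frac{z}{4}\right) = -2 - \frac{S}{4} - \frac{z}{4}$)
$l{\left(R \right)} = \frac{2 R}{- \frac{5}{2} + R}$ ($l{\left(R \right)} = \frac{R + R}{R - \frac{5}{2}} = \frac{2 R}{R - \frac{5}{2}} = \frac{2 R}{- \frac{5}{2} + R}$)
$l^{2}{\left(r{\left(-1 \right)} - 3 \right)} = \left(\frac{4 \left(\left(5 - -1\right) - 3\right)}{-5 + 2 \left(\left(5 - -1\right) - 3\right)}\right)^{2} = \left(\frac{4 \left(\left(5 + 1\right) - 3\right)}{-5 + 2 \left(\left(5 + 1\right) - 3\right)}\right)^{2} = \left(\frac{4 \left(6 - 3\right)}{-5 + 2 \left(6 - 3\right)}\right)^{2} = \left(4 \cdot 3 \frac{1}{-5 + 2 \cdot 3}\right)^{2} = \left(4 \cdot 3 \frac{1}{-5 + 6}\right)^{2} = \left(4 \cdot 3 \cdot 1^{-1}\right)^{2} = \left(4 \cdot 3 \cdot 1\right)^{2} = 12^{2} = 144$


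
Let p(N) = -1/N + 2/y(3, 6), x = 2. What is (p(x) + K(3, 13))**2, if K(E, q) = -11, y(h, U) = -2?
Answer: 625/4 ≈ 156.25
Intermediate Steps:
p(N) = -1 - 1/N (p(N) = -1/N + 2/(-2) = -1/N + 2*(-1/2) = -1/N - 1 = -1 - 1/N)
(p(x) + K(3, 13))**2 = ((-1 - 1*2)/2 - 11)**2 = ((-1 - 2)/2 - 11)**2 = ((1/2)*(-3) - 11)**2 = (-3/2 - 11)**2 = (-25/2)**2 = 625/4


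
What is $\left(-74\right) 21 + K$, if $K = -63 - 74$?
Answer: $-1691$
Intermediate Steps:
$K = -137$
$\left(-74\right) 21 + K = \left(-74\right) 21 - 137 = -1554 - 137 = -1691$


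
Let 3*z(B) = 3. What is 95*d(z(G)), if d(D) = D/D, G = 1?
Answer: 95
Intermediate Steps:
z(B) = 1 (z(B) = (⅓)*3 = 1)
d(D) = 1
95*d(z(G)) = 95*1 = 95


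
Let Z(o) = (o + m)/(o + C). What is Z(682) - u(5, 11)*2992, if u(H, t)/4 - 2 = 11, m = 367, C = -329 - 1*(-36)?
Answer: -60521127/389 ≈ -1.5558e+5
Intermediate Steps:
C = -293 (C = -329 + 36 = -293)
u(H, t) = 52 (u(H, t) = 8 + 4*11 = 8 + 44 = 52)
Z(o) = (367 + o)/(-293 + o) (Z(o) = (o + 367)/(o - 293) = (367 + o)/(-293 + o))
Z(682) - u(5, 11)*2992 = (367 + 682)/(-293 + 682) - 52*2992 = 1049/389 - 1*155584 = (1/389)*1049 - 155584 = 1049/389 - 155584 = -60521127/389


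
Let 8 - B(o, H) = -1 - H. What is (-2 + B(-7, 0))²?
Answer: 49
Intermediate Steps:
B(o, H) = 9 + H (B(o, H) = 8 - (-1 - H) = 8 + (1 + H) = 9 + H)
(-2 + B(-7, 0))² = (-2 + (9 + 0))² = (-2 + 9)² = 7² = 49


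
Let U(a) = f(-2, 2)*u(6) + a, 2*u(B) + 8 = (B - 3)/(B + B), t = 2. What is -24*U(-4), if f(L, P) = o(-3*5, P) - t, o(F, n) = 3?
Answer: 189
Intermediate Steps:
u(B) = -4 + (-3 + B)/(4*B) (u(B) = -4 + ((B - 3)/(B + B))/2 = -4 + ((-3 + B)/((2*B)))/2 = -4 + ((-3 + B)*(1/(2*B)))/2 = -4 + ((-3 + B)/(2*B))/2 = -4 + (-3 + B)/(4*B))
f(L, P) = 1 (f(L, P) = 3 - 1*2 = 3 - 2 = 1)
U(a) = -31/8 + a (U(a) = 1*((3/4)*(-1 - 5*6)/6) + a = 1*((3/4)*(1/6)*(-1 - 30)) + a = 1*((3/4)*(1/6)*(-31)) + a = 1*(-31/8) + a = -31/8 + a)
-24*U(-4) = -24*(-31/8 - 4) = -24*(-63/8) = 189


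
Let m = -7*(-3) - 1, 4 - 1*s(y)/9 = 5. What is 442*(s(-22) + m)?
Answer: 4862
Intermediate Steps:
s(y) = -9 (s(y) = 36 - 9*5 = 36 - 45 = -9)
m = 20 (m = 21 - 1 = 20)
442*(s(-22) + m) = 442*(-9 + 20) = 442*11 = 4862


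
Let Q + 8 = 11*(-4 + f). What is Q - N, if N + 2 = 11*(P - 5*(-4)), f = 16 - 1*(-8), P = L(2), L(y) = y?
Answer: -28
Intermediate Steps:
P = 2
f = 24 (f = 16 + 8 = 24)
N = 240 (N = -2 + 11*(2 - 5*(-4)) = -2 + 11*(2 + 20) = -2 + 11*22 = -2 + 242 = 240)
Q = 212 (Q = -8 + 11*(-4 + 24) = -8 + 11*20 = -8 + 220 = 212)
Q - N = 212 - 1*240 = 212 - 240 = -28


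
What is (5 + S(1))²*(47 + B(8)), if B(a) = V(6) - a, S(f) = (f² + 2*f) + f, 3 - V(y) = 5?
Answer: 2997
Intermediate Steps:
V(y) = -2 (V(y) = 3 - 1*5 = 3 - 5 = -2)
S(f) = f² + 3*f
B(a) = -2 - a
(5 + S(1))²*(47 + B(8)) = (5 + 1*(3 + 1))²*(47 + (-2 - 1*8)) = (5 + 1*4)²*(47 + (-2 - 8)) = (5 + 4)²*(47 - 10) = 9²*37 = 81*37 = 2997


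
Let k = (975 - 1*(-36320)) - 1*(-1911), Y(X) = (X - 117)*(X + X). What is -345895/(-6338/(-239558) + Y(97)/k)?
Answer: 812171054089615/170249353 ≈ 4.7705e+6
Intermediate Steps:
Y(X) = 2*X*(-117 + X) (Y(X) = (-117 + X)*(2*X) = 2*X*(-117 + X))
k = 39206 (k = (975 + 36320) + 1911 = 37295 + 1911 = 39206)
-345895/(-6338/(-239558) + Y(97)/k) = -345895/(-6338/(-239558) + (2*97*(-117 + 97))/39206) = -345895/(-6338*(-1/239558) + (2*97*(-20))*(1/39206)) = -345895/(3169/119779 - 3880*1/39206) = -345895/(3169/119779 - 1940/19603) = -345895/(-170249353/2348027737) = -345895*(-2348027737/170249353) = 812171054089615/170249353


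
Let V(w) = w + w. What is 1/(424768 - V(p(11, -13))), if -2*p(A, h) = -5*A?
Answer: 1/424713 ≈ 2.3545e-6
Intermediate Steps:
p(A, h) = 5*A/2 (p(A, h) = -(-5)*A/2 = 5*A/2)
V(w) = 2*w
1/(424768 - V(p(11, -13))) = 1/(424768 - 2*(5/2)*11) = 1/(424768 - 2*55/2) = 1/(424768 - 1*55) = 1/(424768 - 55) = 1/424713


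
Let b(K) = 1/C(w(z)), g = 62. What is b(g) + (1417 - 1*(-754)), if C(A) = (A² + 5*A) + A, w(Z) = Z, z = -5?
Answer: 10854/5 ≈ 2170.8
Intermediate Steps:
C(A) = A² + 6*A
b(K) = -⅕ (b(K) = 1/(-5*(6 - 5)) = 1/(-5*1) = 1/(-5) = -⅕)
b(g) + (1417 - 1*(-754)) = -⅕ + (1417 - 1*(-754)) = -⅕ + (1417 + 754) = -⅕ + 2171 = 10854/5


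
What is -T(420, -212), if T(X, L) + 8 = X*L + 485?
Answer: 88563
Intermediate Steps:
T(X, L) = 477 + L*X (T(X, L) = -8 + (X*L + 485) = -8 + (L*X + 485) = -8 + (485 + L*X) = 477 + L*X)
-T(420, -212) = -(477 - 212*420) = -(477 - 89040) = -1*(-88563) = 88563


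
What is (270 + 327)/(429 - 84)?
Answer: 199/115 ≈ 1.7304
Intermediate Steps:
(270 + 327)/(429 - 84) = 597/345 = 597*(1/345) = 199/115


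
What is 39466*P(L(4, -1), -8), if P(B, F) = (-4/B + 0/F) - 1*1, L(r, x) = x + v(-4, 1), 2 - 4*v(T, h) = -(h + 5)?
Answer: -197330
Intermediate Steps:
v(T, h) = 7/4 + h/4 (v(T, h) = 1/2 - (-1)*(h + 5)/4 = 1/2 - (-1)*(5 + h)/4 = 1/2 - (-5 - h)/4 = 1/2 + (5/4 + h/4) = 7/4 + h/4)
L(r, x) = 2 + x (L(r, x) = x + (7/4 + (1/4)*1) = x + (7/4 + 1/4) = x + 2 = 2 + x)
P(B, F) = -1 - 4/B (P(B, F) = (-4/B + 0) - 1 = -4/B - 1 = -1 - 4/B)
39466*P(L(4, -1), -8) = 39466*((-4 - (2 - 1))/(2 - 1)) = 39466*((-4 - 1*1)/1) = 39466*(1*(-4 - 1)) = 39466*(1*(-5)) = 39466*(-5) = -197330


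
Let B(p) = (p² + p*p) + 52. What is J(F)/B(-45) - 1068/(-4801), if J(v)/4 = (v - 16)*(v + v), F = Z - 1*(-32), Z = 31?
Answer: 8436216/1406693 ≈ 5.9972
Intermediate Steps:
B(p) = 52 + 2*p² (B(p) = (p² + p²) + 52 = 2*p² + 52 = 52 + 2*p²)
F = 63 (F = 31 - 1*(-32) = 31 + 32 = 63)
J(v) = 8*v*(-16 + v) (J(v) = 4*((v - 16)*(v + v)) = 4*((-16 + v)*(2*v)) = 4*(2*v*(-16 + v)) = 8*v*(-16 + v))
J(F)/B(-45) - 1068/(-4801) = (8*63*(-16 + 63))/(52 + 2*(-45)²) - 1068/(-4801) = (8*63*47)/(52 + 2*2025) - 1068*(-1/4801) = 23688/(52 + 4050) + 1068/4801 = 23688/4102 + 1068/4801 = 23688*(1/4102) + 1068/4801 = 1692/293 + 1068/4801 = 8436216/1406693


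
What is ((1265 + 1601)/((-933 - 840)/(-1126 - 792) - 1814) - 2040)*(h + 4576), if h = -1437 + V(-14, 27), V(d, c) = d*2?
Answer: -22086712954428/3477479 ≈ -6.3514e+6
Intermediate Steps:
V(d, c) = 2*d
h = -1465 (h = -1437 + 2*(-14) = -1437 - 28 = -1465)
((1265 + 1601)/((-933 - 840)/(-1126 - 792) - 1814) - 2040)*(h + 4576) = ((1265 + 1601)/((-933 - 840)/(-1126 - 792) - 1814) - 2040)*(-1465 + 4576) = (2866/(-1773/(-1918) - 1814) - 2040)*3111 = (2866/(-1773*(-1/1918) - 1814) - 2040)*3111 = (2866/(1773/1918 - 1814) - 2040)*3111 = (2866/(-3477479/1918) - 2040)*3111 = (2866*(-1918/3477479) - 2040)*3111 = (-5496988/3477479 - 2040)*3111 = -7099554148/3477479*3111 = -22086712954428/3477479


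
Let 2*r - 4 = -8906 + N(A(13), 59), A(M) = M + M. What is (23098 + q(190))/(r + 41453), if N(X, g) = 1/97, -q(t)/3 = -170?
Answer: 4579952/7178389 ≈ 0.63802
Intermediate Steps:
A(M) = 2*M
q(t) = 510 (q(t) = -3*(-170) = 510)
N(X, g) = 1/97
r = -863493/194 (r = 2 + (-8906 + 1/97)/2 = 2 + (½)*(-863881/97) = 2 - 863881/194 = -863493/194 ≈ -4451.0)
(23098 + q(190))/(r + 41453) = (23098 + 510)/(-863493/194 + 41453) = 23608/(7178389/194) = 23608*(194/7178389) = 4579952/7178389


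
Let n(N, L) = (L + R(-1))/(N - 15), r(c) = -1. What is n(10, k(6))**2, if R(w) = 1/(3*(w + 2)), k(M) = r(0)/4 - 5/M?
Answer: 9/400 ≈ 0.022500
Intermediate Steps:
k(M) = -1/4 - 5/M
R(w) = 1/(6 + 3*w) (R(w) = 1/(3*(2 + w)) = 1/(6 + 3*w))
n(N, L) = (1/3 + L)/(-15 + N) (n(N, L) = (L + 1/(3*(2 - 1)))/(N - 15) = (L + (1/3)/1)/(-15 + N) = (L + (1/3)*1)/(-15 + N) = (L + 1/3)/(-15 + N) = (1/3 + L)/(-15 + N))
n(10, k(6))**2 = ((1/3 + (1/4)*(-20 - 1*6)/6)/(-15 + 10))**2 = ((1/3 + (1/4)*(1/6)*(-20 - 6))/(-5))**2 = (-(1/3 + (1/4)*(1/6)*(-26))/5)**2 = (-(1/3 - 13/12)/5)**2 = (-1/5*(-3/4))**2 = (3/20)**2 = 9/400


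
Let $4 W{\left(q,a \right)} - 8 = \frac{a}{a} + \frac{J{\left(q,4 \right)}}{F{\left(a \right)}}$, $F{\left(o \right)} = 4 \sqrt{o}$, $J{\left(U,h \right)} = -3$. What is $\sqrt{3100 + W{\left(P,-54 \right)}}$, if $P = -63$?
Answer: $\frac{\sqrt{1786896 + 6 i \sqrt{6}}}{24} \approx 55.698 + 0.00022905 i$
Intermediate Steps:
$W{\left(q,a \right)} = \frac{9}{4} - \frac{3}{16 \sqrt{a}}$ ($W{\left(q,a \right)} = 2 + \frac{\frac{a}{a} - \frac{3}{4 \sqrt{a}}}{4} = 2 + \frac{1 - 3 \frac{1}{4 \sqrt{a}}}{4} = 2 + \frac{1 - \frac{3}{4 \sqrt{a}}}{4} = 2 + \left(\frac{1}{4} - \frac{3}{16 \sqrt{a}}\right) = \frac{9}{4} - \frac{3}{16 \sqrt{a}}$)
$\sqrt{3100 + W{\left(P,-54 \right)}} = \sqrt{3100 + \left(\frac{9}{4} - \frac{3}{16 \cdot 3 i \sqrt{6}}\right)} = \sqrt{3100 + \left(\frac{9}{4} - \frac{3 \left(- \frac{i \sqrt{6}}{18}\right)}{16}\right)} = \sqrt{3100 + \left(\frac{9}{4} + \frac{i \sqrt{6}}{96}\right)} = \sqrt{\frac{12409}{4} + \frac{i \sqrt{6}}{96}}$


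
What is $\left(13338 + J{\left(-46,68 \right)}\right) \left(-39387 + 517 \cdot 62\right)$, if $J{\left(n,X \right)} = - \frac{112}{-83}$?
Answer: $- \frac{8118848278}{83} \approx -9.7817 \cdot 10^{7}$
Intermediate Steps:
$J{\left(n,X \right)} = \frac{112}{83}$ ($J{\left(n,X \right)} = \left(-112\right) \left(- \frac{1}{83}\right) = \frac{112}{83}$)
$\left(13338 + J{\left(-46,68 \right)}\right) \left(-39387 + 517 \cdot 62\right) = \left(13338 + \frac{112}{83}\right) \left(-39387 + 517 \cdot 62\right) = \frac{1107166 \left(-39387 + 32054\right)}{83} = \frac{1107166}{83} \left(-7333\right) = - \frac{8118848278}{83}$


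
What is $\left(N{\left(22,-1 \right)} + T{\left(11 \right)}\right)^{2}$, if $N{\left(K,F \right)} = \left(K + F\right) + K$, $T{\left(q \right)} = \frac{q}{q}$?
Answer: $1936$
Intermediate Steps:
$T{\left(q \right)} = 1$
$N{\left(K,F \right)} = F + 2 K$ ($N{\left(K,F \right)} = \left(F + K\right) + K = F + 2 K$)
$\left(N{\left(22,-1 \right)} + T{\left(11 \right)}\right)^{2} = \left(\left(-1 + 2 \cdot 22\right) + 1\right)^{2} = \left(\left(-1 + 44\right) + 1\right)^{2} = \left(43 + 1\right)^{2} = 44^{2} = 1936$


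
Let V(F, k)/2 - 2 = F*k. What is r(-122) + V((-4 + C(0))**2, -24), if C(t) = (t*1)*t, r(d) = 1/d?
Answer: -93209/122 ≈ -764.01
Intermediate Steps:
C(t) = t**2 (C(t) = t*t = t**2)
V(F, k) = 4 + 2*F*k (V(F, k) = 4 + 2*(F*k) = 4 + 2*F*k)
r(-122) + V((-4 + C(0))**2, -24) = 1/(-122) + (4 + 2*(-4 + 0**2)**2*(-24)) = -1/122 + (4 + 2*(-4 + 0)**2*(-24)) = -1/122 + (4 + 2*(-4)**2*(-24)) = -1/122 + (4 + 2*16*(-24)) = -1/122 + (4 - 768) = -1/122 - 764 = -93209/122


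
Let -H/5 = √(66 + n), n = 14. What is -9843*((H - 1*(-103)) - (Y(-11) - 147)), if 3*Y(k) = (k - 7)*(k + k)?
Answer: -1161474 + 196860*√5 ≈ -7.2128e+5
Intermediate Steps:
H = -20*√5 (H = -5*√(66 + 14) = -20*√5 ≈ -44.721)
Y(k) = 2*k*(-7 + k)/3 (Y(k) = ((k - 7)*(k + k))/3 = ((-7 + k)*(2*k))/3 = (2*k*(-7 + k))/3 = 2*k*(-7 + k)/3)
-9843*((H - 1*(-103)) - (Y(-11) - 147)) = -9843*((-20*√5 - 1*(-103)) - ((⅔)*(-11)*(-7 - 11) - 147)) = -9843*((-20*√5 + 103) - ((⅔)*(-11)*(-18) - 147)) = -9843*((103 - 20*√5) - (132 - 147)) = -9843*((103 - 20*√5) - 1*(-15)) = -9843*((103 - 20*√5) + 15) = -9843*(118 - 20*√5) = -1161474 + 196860*√5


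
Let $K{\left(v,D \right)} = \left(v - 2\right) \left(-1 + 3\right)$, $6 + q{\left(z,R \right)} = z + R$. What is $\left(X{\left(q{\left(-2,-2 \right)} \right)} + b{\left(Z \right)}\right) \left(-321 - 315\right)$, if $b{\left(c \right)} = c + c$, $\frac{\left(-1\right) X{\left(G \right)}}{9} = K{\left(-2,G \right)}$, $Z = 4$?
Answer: $-50880$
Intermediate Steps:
$q{\left(z,R \right)} = -6 + R + z$ ($q{\left(z,R \right)} = -6 + \left(z + R\right) = -6 + \left(R + z\right) = -6 + R + z$)
$K{\left(v,D \right)} = -4 + 2 v$ ($K{\left(v,D \right)} = \left(-2 + v\right) 2 = -4 + 2 v$)
$X{\left(G \right)} = 72$ ($X{\left(G \right)} = - 9 \left(-4 + 2 \left(-2\right)\right) = - 9 \left(-4 - 4\right) = \left(-9\right) \left(-8\right) = 72$)
$b{\left(c \right)} = 2 c$
$\left(X{\left(q{\left(-2,-2 \right)} \right)} + b{\left(Z \right)}\right) \left(-321 - 315\right) = \left(72 + 2 \cdot 4\right) \left(-321 - 315\right) = \left(72 + 8\right) \left(-636\right) = 80 \left(-636\right) = -50880$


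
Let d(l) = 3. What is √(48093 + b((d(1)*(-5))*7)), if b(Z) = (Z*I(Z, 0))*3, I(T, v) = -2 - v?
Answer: √48723 ≈ 220.73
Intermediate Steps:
b(Z) = -6*Z (b(Z) = (Z*(-2 - 1*0))*3 = (Z*(-2 + 0))*3 = (Z*(-2))*3 = -2*Z*3 = -6*Z)
√(48093 + b((d(1)*(-5))*7)) = √(48093 - 6*3*(-5)*7) = √(48093 - (-90)*7) = √(48093 - 6*(-105)) = √(48093 + 630) = √48723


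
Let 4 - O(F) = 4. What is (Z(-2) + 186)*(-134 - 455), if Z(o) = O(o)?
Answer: -109554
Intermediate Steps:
O(F) = 0 (O(F) = 4 - 1*4 = 4 - 4 = 0)
Z(o) = 0
(Z(-2) + 186)*(-134 - 455) = (0 + 186)*(-134 - 455) = 186*(-589) = -109554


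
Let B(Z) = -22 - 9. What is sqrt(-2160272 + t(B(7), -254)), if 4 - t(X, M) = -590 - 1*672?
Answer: I*sqrt(2159006) ≈ 1469.4*I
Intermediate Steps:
B(Z) = -31
t(X, M) = 1266 (t(X, M) = 4 - (-590 - 1*672) = 4 - (-590 - 672) = 4 - 1*(-1262) = 4 + 1262 = 1266)
sqrt(-2160272 + t(B(7), -254)) = sqrt(-2160272 + 1266) = sqrt(-2159006) = I*sqrt(2159006)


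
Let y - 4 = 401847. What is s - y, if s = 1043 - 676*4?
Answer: -403512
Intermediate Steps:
s = -1661 (s = 1043 - 2704 = -1661)
y = 401851 (y = 4 + 401847 = 401851)
s - y = -1661 - 1*401851 = -1661 - 401851 = -403512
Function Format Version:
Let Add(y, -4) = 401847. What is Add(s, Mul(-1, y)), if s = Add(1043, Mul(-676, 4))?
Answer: -403512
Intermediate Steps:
s = -1661 (s = Add(1043, -2704) = -1661)
y = 401851 (y = Add(4, 401847) = 401851)
Add(s, Mul(-1, y)) = Add(-1661, Mul(-1, 401851)) = Add(-1661, -401851) = -403512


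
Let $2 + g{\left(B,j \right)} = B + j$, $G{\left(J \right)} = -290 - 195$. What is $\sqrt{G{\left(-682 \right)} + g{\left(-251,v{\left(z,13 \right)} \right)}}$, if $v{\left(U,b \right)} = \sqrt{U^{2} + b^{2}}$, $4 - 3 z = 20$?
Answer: $\frac{\sqrt{-6642 + 3 \sqrt{1777}}}{3} \approx 26.906 i$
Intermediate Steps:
$z = - \frac{16}{3}$ ($z = \frac{4}{3} - \frac{20}{3} = - \frac{16}{3} \approx -5.3333$)
$G{\left(J \right)} = -485$
$g{\left(B,j \right)} = -2 + B + j$ ($g{\left(B,j \right)} = -2 + \left(B + j\right) = -2 + B + j$)
$\sqrt{G{\left(-682 \right)} + g{\left(-251,v{\left(z,13 \right)} \right)}} = \sqrt{-485 - \left(253 - \sqrt{\left(- \frac{16}{3}\right)^{2} + 13^{2}}\right)} = \sqrt{-485 - \left(253 - \sqrt{\frac{256}{9} + 169}\right)} = \sqrt{-485 - \left(253 - \frac{\sqrt{1777}}{3}\right)} = \sqrt{-738 + \frac{\sqrt{1777}}{3}}$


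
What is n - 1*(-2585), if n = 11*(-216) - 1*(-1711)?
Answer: 1920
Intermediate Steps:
n = -665 (n = -2376 + 1711 = -665)
n - 1*(-2585) = -665 - 1*(-2585) = -665 + 2585 = 1920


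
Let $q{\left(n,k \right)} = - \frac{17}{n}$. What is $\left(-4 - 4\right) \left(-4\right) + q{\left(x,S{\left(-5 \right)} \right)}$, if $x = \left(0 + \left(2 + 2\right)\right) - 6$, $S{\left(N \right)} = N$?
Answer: $\frac{81}{2} \approx 40.5$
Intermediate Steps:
$x = -2$ ($x = \left(0 + 4\right) - 6 = 4 - 6 = -2$)
$\left(-4 - 4\right) \left(-4\right) + q{\left(x,S{\left(-5 \right)} \right)} = \left(-4 - 4\right) \left(-4\right) - \frac{17}{-2} = \left(-8\right) \left(-4\right) - - \frac{17}{2} = 32 + \frac{17}{2} = \frac{81}{2}$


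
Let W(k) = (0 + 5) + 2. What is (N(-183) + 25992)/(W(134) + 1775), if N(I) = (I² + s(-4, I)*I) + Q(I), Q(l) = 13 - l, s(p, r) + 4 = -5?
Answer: 30662/891 ≈ 34.413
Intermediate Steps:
W(k) = 7 (W(k) = 5 + 2 = 7)
s(p, r) = -9 (s(p, r) = -4 - 5 = -9)
N(I) = 13 + I² - 10*I (N(I) = (I² - 9*I) + (13 - I) = 13 + I² - 10*I)
(N(-183) + 25992)/(W(134) + 1775) = ((13 + (-183)² - 10*(-183)) + 25992)/(7 + 1775) = ((13 + 33489 + 1830) + 25992)/1782 = (35332 + 25992)*(1/1782) = 61324*(1/1782) = 30662/891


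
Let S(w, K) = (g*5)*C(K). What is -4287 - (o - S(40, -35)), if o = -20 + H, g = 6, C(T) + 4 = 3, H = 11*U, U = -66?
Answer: -3571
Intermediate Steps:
H = -726 (H = 11*(-66) = -726)
C(T) = -1 (C(T) = -4 + 3 = -1)
o = -746 (o = -20 - 726 = -746)
S(w, K) = -30 (S(w, K) = (6*5)*(-1) = 30*(-1) = -30)
-4287 - (o - S(40, -35)) = -4287 - (-746 - 1*(-30)) = -4287 - (-746 + 30) = -4287 - 1*(-716) = -4287 + 716 = -3571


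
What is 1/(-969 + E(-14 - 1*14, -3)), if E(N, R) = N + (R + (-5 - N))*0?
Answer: -1/997 ≈ -0.0010030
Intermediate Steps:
E(N, R) = N (E(N, R) = N + (-5 + R - N)*0 = N + 0 = N)
1/(-969 + E(-14 - 1*14, -3)) = 1/(-969 + (-14 - 1*14)) = 1/(-969 + (-14 - 14)) = 1/(-969 - 28) = 1/(-997) = -1/997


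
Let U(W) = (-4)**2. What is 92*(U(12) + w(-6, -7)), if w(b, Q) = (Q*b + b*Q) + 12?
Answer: 10304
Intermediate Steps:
U(W) = 16
w(b, Q) = 12 + 2*Q*b (w(b, Q) = (Q*b + Q*b) + 12 = 2*Q*b + 12 = 12 + 2*Q*b)
92*(U(12) + w(-6, -7)) = 92*(16 + (12 + 2*(-7)*(-6))) = 92*(16 + (12 + 84)) = 92*(16 + 96) = 92*112 = 10304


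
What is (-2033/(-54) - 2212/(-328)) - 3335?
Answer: -3642703/1107 ≈ -3290.6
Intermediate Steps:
(-2033/(-54) - 2212/(-328)) - 3335 = (-2033*(-1/54) - 2212*(-1/328)) - 3335 = (2033/54 + 553/82) - 3335 = 49142/1107 - 3335 = -3642703/1107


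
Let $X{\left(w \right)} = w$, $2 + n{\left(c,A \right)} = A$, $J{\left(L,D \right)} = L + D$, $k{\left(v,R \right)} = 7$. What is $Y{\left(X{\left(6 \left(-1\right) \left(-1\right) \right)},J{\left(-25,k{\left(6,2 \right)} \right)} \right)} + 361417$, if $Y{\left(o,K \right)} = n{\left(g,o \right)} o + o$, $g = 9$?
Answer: $361447$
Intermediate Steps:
$J{\left(L,D \right)} = D + L$
$n{\left(c,A \right)} = -2 + A$
$Y{\left(o,K \right)} = o + o \left(-2 + o\right)$ ($Y{\left(o,K \right)} = \left(-2 + o\right) o + o = o \left(-2 + o\right) + o = o + o \left(-2 + o\right)$)
$Y{\left(X{\left(6 \left(-1\right) \left(-1\right) \right)},J{\left(-25,k{\left(6,2 \right)} \right)} \right)} + 361417 = 6 \left(-1\right) \left(-1\right) \left(-1 + 6 \left(-1\right) \left(-1\right)\right) + 361417 = \left(-6\right) \left(-1\right) \left(-1 - -6\right) + 361417 = 6 \left(-1 + 6\right) + 361417 = 6 \cdot 5 + 361417 = 30 + 361417 = 361447$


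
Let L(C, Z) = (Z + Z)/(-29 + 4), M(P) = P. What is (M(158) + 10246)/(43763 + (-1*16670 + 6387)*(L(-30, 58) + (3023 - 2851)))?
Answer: -260100/41929997 ≈ -0.0062032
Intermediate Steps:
L(C, Z) = -2*Z/25 (L(C, Z) = (2*Z)/(-25) = (2*Z)*(-1/25) = -2*Z/25)
(M(158) + 10246)/(43763 + (-1*16670 + 6387)*(L(-30, 58) + (3023 - 2851))) = (158 + 10246)/(43763 + (-1*16670 + 6387)*(-2/25*58 + (3023 - 2851))) = 10404/(43763 + (-16670 + 6387)*(-116/25 + 172)) = 10404/(43763 - 10283*4184/25) = 10404/(43763 - 43024072/25) = 10404/(-41929997/25) = 10404*(-25/41929997) = -260100/41929997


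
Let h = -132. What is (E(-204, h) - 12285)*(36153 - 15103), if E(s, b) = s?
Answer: -262893450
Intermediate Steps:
(E(-204, h) - 12285)*(36153 - 15103) = (-204 - 12285)*(36153 - 15103) = -12489*21050 = -262893450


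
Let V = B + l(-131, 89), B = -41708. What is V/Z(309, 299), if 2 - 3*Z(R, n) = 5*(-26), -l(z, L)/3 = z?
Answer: -41315/44 ≈ -938.98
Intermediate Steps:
l(z, L) = -3*z
Z(R, n) = 44 (Z(R, n) = ⅔ - 5*(-26)/3 = ⅔ - ⅓*(-130) = ⅔ + 130/3 = 44)
V = -41315 (V = -41708 - 3*(-131) = -41708 + 393 = -41315)
V/Z(309, 299) = -41315/44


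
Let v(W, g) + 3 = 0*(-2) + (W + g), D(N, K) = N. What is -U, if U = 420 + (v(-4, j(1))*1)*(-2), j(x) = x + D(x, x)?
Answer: -430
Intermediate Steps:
j(x) = 2*x (j(x) = x + x = 2*x)
v(W, g) = -3 + W + g (v(W, g) = -3 + (0*(-2) + (W + g)) = -3 + (0 + (W + g)) = -3 + (W + g) = -3 + W + g)
U = 430 (U = 420 + ((-3 - 4 + 2*1)*1)*(-2) = 420 + ((-3 - 4 + 2)*1)*(-2) = 420 - 5*1*(-2) = 420 - 5*(-2) = 420 + 10 = 430)
-U = -1*430 = -430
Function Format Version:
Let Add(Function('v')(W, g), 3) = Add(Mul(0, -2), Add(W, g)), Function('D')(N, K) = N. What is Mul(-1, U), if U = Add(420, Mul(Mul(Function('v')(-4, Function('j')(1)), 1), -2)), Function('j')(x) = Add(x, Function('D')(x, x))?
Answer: -430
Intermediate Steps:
Function('j')(x) = Mul(2, x) (Function('j')(x) = Add(x, x) = Mul(2, x))
Function('v')(W, g) = Add(-3, W, g) (Function('v')(W, g) = Add(-3, Add(Mul(0, -2), Add(W, g))) = Add(-3, Add(0, Add(W, g))) = Add(-3, Add(W, g)) = Add(-3, W, g))
U = 430 (U = Add(420, Mul(Mul(Add(-3, -4, Mul(2, 1)), 1), -2)) = Add(420, Mul(Mul(Add(-3, -4, 2), 1), -2)) = Add(420, Mul(Mul(-5, 1), -2)) = Add(420, Mul(-5, -2)) = Add(420, 10) = 430)
Mul(-1, U) = Mul(-1, 430) = -430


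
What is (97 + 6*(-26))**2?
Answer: 3481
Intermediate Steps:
(97 + 6*(-26))**2 = (97 - 156)**2 = (-59)**2 = 3481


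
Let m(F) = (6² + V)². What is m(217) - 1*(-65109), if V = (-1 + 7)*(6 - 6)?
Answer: 66405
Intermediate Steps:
V = 0 (V = 6*0 = 0)
m(F) = 1296 (m(F) = (6² + 0)² = (36 + 0)² = 36² = 1296)
m(217) - 1*(-65109) = 1296 - 1*(-65109) = 1296 + 65109 = 66405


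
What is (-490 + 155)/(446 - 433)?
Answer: -335/13 ≈ -25.769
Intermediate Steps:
(-490 + 155)/(446 - 433) = -335/13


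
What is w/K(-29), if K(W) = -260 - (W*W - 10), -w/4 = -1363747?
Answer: -5454988/1091 ≈ -5000.0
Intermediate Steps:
w = 5454988 (w = -4*(-1363747) = 5454988)
K(W) = -250 - W² (K(W) = -260 - (W² - 10) = -260 - (-10 + W²) = -260 + (10 - W²) = -250 - W²)
w/K(-29) = 5454988/(-250 - 1*(-29)²) = 5454988/(-250 - 1*841) = 5454988/(-250 - 841) = 5454988/(-1091) = 5454988*(-1/1091) = -5454988/1091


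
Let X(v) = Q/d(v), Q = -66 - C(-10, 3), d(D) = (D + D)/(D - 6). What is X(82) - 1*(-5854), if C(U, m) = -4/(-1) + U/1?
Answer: 238874/41 ≈ 5826.2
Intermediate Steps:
d(D) = 2*D/(-6 + D) (d(D) = (2*D)/(-6 + D) = 2*D/(-6 + D))
C(U, m) = 4 + U (C(U, m) = -4*(-1) + U*1 = 4 + U)
Q = -60 (Q = -66 - (4 - 10) = -66 - 1*(-6) = -66 + 6 = -60)
X(v) = -30*(-6 + v)/v (X(v) = -60*(-6 + v)/(2*v) = -30*(-6 + v)/v)
X(82) - 1*(-5854) = (-30 + 180/82) - 1*(-5854) = (-30 + 180*(1/82)) + 5854 = (-30 + 90/41) + 5854 = -1140/41 + 5854 = 238874/41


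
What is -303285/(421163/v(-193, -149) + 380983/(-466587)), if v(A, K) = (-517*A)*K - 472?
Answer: 701310302621590365/1953634616128 ≈ 3.5898e+5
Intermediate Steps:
v(A, K) = -472 - 517*A*K (v(A, K) = -517*A*K - 472 = -472 - 517*A*K)
-303285/(421163/v(-193, -149) + 380983/(-466587)) = -303285/(421163/(-472 - 517*(-193)*(-149)) + 380983/(-466587)) = -303285/(421163/(-472 - 14867369) + 380983*(-1/466587)) = -303285/(421163/(-14867841) - 380983/466587) = -303285/(421163*(-1/14867841) - 380983/466587) = -303285/(-421163/14867841 - 380983/466587) = -303285/(-1953634616128/2312380442889) = -303285*(-2312380442889/1953634616128) = 701310302621590365/1953634616128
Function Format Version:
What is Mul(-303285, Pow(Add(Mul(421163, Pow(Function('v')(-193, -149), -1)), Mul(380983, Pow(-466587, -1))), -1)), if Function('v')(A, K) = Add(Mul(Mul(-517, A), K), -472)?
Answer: Rational(701310302621590365, 1953634616128) ≈ 3.5898e+5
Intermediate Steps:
Function('v')(A, K) = Add(-472, Mul(-517, A, K)) (Function('v')(A, K) = Add(Mul(-517, A, K), -472) = Add(-472, Mul(-517, A, K)))
Mul(-303285, Pow(Add(Mul(421163, Pow(Function('v')(-193, -149), -1)), Mul(380983, Pow(-466587, -1))), -1)) = Mul(-303285, Pow(Add(Mul(421163, Pow(Add(-472, Mul(-517, -193, -149)), -1)), Mul(380983, Pow(-466587, -1))), -1)) = Mul(-303285, Pow(Add(Mul(421163, Pow(Add(-472, -14867369), -1)), Mul(380983, Rational(-1, 466587))), -1)) = Mul(-303285, Pow(Add(Mul(421163, Pow(-14867841, -1)), Rational(-380983, 466587)), -1)) = Mul(-303285, Pow(Add(Mul(421163, Rational(-1, 14867841)), Rational(-380983, 466587)), -1)) = Mul(-303285, Pow(Add(Rational(-421163, 14867841), Rational(-380983, 466587)), -1)) = Mul(-303285, Pow(Rational(-1953634616128, 2312380442889), -1)) = Mul(-303285, Rational(-2312380442889, 1953634616128)) = Rational(701310302621590365, 1953634616128)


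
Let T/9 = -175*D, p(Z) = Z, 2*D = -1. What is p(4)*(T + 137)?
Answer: 3698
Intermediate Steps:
D = -½ (D = (½)*(-1) = -½ ≈ -0.50000)
T = 1575/2 (T = 9*(-175*(-½)) = 9*(175/2) = 1575/2 ≈ 787.50)
p(4)*(T + 137) = 4*(1575/2 + 137) = 4*(1849/2) = 3698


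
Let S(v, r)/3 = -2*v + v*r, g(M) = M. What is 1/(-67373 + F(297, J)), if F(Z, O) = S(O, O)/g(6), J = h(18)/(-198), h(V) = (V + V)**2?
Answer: -121/8148749 ≈ -1.4849e-5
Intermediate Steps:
h(V) = 4*V**2 (h(V) = (2*V)**2 = 4*V**2)
S(v, r) = -6*v + 3*r*v (S(v, r) = 3*(-2*v + v*r) = 3*(-2*v + r*v) = -6*v + 3*r*v)
J = -72/11 (J = (4*18**2)/(-198) = (4*324)*(-1/198) = 1296*(-1/198) = -72/11 ≈ -6.5455)
F(Z, O) = O*(-2 + O)/2 (F(Z, O) = (3*O*(-2 + O))/6 = (3*O*(-2 + O))*(1/6) = O*(-2 + O)/2)
1/(-67373 + F(297, J)) = 1/(-67373 + (1/2)*(-72/11)*(-2 - 72/11)) = 1/(-67373 + (1/2)*(-72/11)*(-94/11)) = 1/(-67373 + 3384/121) = 1/(-8148749/121) = -121/8148749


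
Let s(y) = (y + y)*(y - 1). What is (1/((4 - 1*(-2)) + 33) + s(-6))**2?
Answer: 10738729/1521 ≈ 7060.3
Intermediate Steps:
s(y) = 2*y*(-1 + y) (s(y) = (2*y)*(-1 + y) = 2*y*(-1 + y))
(1/((4 - 1*(-2)) + 33) + s(-6))**2 = (1/((4 - 1*(-2)) + 33) + 2*(-6)*(-1 - 6))**2 = (1/((4 + 2) + 33) + 2*(-6)*(-7))**2 = (1/(6 + 33) + 84)**2 = (1/39 + 84)**2 = (3277/39)**2 = 10738729/1521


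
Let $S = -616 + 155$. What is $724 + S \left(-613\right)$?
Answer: $283317$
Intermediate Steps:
$S = -461$
$724 + S \left(-613\right) = 724 - -282593 = 724 + 282593 = 283317$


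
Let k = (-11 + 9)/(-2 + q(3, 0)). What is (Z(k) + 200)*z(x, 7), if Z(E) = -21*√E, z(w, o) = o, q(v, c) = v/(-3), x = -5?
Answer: 1400 - 49*√6 ≈ 1280.0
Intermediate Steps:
q(v, c) = -v/3 (q(v, c) = v*(-⅓) = -v/3)
k = ⅔ (k = (-11 + 9)/(-2 - ⅓*3) = -2/(-2 - 1) = -2/(-3) = -2*(-⅓) = ⅔ ≈ 0.66667)
(Z(k) + 200)*z(x, 7) = (-7*√6 + 200)*7 = (200 - 7*√6)*7 = 1400 - 49*√6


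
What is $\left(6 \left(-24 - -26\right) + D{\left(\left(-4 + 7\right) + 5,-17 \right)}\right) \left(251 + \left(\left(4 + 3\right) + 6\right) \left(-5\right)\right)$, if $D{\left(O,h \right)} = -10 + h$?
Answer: $-2790$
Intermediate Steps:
$\left(6 \left(-24 - -26\right) + D{\left(\left(-4 + 7\right) + 5,-17 \right)}\right) \left(251 + \left(\left(4 + 3\right) + 6\right) \left(-5\right)\right) = \left(6 \left(-24 - -26\right) - 27\right) \left(251 + \left(\left(4 + 3\right) + 6\right) \left(-5\right)\right) = \left(6 \left(-24 + 26\right) - 27\right) \left(251 + \left(7 + 6\right) \left(-5\right)\right) = \left(6 \cdot 2 - 27\right) \left(251 + 13 \left(-5\right)\right) = \left(12 - 27\right) \left(251 - 65\right) = \left(-15\right) 186 = -2790$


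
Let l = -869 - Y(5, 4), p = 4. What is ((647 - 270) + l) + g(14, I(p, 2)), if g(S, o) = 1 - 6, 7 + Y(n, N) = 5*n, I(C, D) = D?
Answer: -515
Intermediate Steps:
Y(n, N) = -7 + 5*n
g(S, o) = -5
l = -887 (l = -869 - (-7 + 5*5) = -869 - (-7 + 25) = -869 - 1*18 = -869 - 18 = -887)
((647 - 270) + l) + g(14, I(p, 2)) = ((647 - 270) - 887) - 5 = (377 - 887) - 5 = -510 - 5 = -515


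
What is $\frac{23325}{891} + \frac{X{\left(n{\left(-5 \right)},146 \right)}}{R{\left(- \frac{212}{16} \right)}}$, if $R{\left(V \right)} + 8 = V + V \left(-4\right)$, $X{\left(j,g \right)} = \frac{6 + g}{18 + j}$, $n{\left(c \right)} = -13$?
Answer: $\frac{5117701}{188595} \approx 27.136$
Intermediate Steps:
$X{\left(j,g \right)} = \frac{6 + g}{18 + j}$
$R{\left(V \right)} = -8 - 3 V$ ($R{\left(V \right)} = -8 + \left(V + V \left(-4\right)\right) = -8 + \left(V - 4 V\right) = -8 - 3 V$)
$\frac{23325}{891} + \frac{X{\left(n{\left(-5 \right)},146 \right)}}{R{\left(- \frac{212}{16} \right)}} = \frac{23325}{891} + \frac{\frac{1}{18 - 13} \left(6 + 146\right)}{-8 - 3 \left(- \frac{212}{16}\right)} = 23325 \cdot \frac{1}{891} + \frac{\frac{1}{5} \cdot 152}{-8 - 3 \left(\left(-212\right) \frac{1}{16}\right)} = \frac{7775}{297} + \frac{\frac{1}{5} \cdot 152}{-8 - - \frac{159}{4}} = \frac{7775}{297} + \frac{152}{5 \left(-8 + \frac{159}{4}\right)} = \frac{7775}{297} + \frac{152}{5 \cdot \frac{127}{4}} = \frac{7775}{297} + \frac{152}{5} \cdot \frac{4}{127} = \frac{7775}{297} + \frac{608}{635} = \frac{5117701}{188595}$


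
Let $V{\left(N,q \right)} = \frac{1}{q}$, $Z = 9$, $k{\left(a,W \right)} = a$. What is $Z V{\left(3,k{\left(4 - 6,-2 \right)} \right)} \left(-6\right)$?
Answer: $27$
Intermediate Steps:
$Z V{\left(3,k{\left(4 - 6,-2 \right)} \right)} \left(-6\right) = \frac{9}{4 - 6} \left(-6\right) = \frac{9}{-2} \left(-6\right) = 9 \left(- \frac{1}{2}\right) \left(-6\right) = \left(- \frac{9}{2}\right) \left(-6\right) = 27$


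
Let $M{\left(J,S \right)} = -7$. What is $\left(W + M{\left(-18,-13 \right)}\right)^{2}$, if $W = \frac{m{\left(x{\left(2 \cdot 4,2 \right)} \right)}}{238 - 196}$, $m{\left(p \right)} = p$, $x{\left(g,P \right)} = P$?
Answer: $\frac{21316}{441} \approx 48.336$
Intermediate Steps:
$W = \frac{1}{21}$ ($W = \frac{2}{238 - 196} = \frac{2}{42} = 2 \cdot \frac{1}{42} = \frac{1}{21} \approx 0.047619$)
$\left(W + M{\left(-18,-13 \right)}\right)^{2} = \left(\frac{1}{21} - 7\right)^{2} = \left(- \frac{146}{21}\right)^{2} = \frac{21316}{441}$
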